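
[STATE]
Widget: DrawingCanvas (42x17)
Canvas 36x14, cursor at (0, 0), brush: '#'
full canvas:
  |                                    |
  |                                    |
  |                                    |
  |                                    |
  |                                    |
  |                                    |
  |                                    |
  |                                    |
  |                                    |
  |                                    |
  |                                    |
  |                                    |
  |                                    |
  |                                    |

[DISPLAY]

+                                         
                                          
                                          
                                          
                                          
                                          
                                          
                                          
                                          
                                          
                                          
                                          
                                          
                                          
                                          
                                          
                                          


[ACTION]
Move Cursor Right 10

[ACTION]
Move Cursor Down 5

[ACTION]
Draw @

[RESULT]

                                          
                                          
                                          
                                          
                                          
          @                               
                                          
                                          
                                          
                                          
                                          
                                          
                                          
                                          
                                          
                                          
                                          


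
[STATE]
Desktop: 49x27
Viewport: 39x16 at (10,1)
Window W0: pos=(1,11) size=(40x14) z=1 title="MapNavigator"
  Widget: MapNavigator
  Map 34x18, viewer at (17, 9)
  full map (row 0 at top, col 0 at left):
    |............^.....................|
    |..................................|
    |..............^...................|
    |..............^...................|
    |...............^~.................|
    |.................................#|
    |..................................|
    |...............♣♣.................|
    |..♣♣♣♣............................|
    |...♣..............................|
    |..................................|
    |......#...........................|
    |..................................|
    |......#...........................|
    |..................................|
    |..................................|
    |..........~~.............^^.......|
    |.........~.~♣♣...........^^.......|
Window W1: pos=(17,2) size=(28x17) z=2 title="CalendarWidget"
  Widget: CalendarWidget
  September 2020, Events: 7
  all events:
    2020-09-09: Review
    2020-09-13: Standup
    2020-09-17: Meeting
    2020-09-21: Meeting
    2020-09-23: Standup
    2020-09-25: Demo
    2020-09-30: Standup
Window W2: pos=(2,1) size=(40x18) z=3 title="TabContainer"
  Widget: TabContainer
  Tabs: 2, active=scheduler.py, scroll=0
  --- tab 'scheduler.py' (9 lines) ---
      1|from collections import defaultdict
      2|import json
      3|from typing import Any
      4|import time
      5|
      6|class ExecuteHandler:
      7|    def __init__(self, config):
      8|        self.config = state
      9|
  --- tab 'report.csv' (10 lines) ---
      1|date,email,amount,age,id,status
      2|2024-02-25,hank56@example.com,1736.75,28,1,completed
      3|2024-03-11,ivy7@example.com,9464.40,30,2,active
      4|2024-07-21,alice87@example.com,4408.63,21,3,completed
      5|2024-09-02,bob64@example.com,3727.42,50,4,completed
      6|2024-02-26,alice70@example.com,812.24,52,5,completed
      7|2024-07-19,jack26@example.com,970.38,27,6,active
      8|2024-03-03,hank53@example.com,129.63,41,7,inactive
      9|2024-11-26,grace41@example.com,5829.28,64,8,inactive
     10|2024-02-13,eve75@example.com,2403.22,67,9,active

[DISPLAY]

━━━━━━━━━━━━━━━━━━━━━━━━━━━━━━━┓       
tainer                         ┃━━┓    
───────────────────────────────┨  ┃    
ler.py]│ report.csv            ┃──┨    
───────────────────────────────┃  ┃    
llections import defaultdict   ┃  ┃    
json                           ┃  ┃    
ping import Any                ┃  ┃    
time                           ┃  ┃    
                               ┃  ┃    
xecuteHandler:                 ┃  ┃    
 __init__(self, config):       ┃  ┃    
 self.config = state           ┃  ┃    
                               ┃  ┃    
                               ┃  ┃    
                               ┃  ┃    


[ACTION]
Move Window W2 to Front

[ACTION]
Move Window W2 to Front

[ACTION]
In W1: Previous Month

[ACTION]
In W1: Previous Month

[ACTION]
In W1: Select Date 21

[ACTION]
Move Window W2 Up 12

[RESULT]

tainer                         ┃       
───────────────────────────────┨━━┓    
ler.py]│ report.csv            ┃  ┃    
───────────────────────────────┃──┨    
llections import defaultdict   ┃  ┃    
json                           ┃  ┃    
ping import Any                ┃  ┃    
time                           ┃  ┃    
                               ┃  ┃    
xecuteHandler:                 ┃  ┃    
 __init__(self, config):       ┃  ┃    
 self.config = state           ┃  ┃    
                               ┃  ┃    
                               ┃  ┃    
                               ┃  ┃    
                               ┃  ┃    


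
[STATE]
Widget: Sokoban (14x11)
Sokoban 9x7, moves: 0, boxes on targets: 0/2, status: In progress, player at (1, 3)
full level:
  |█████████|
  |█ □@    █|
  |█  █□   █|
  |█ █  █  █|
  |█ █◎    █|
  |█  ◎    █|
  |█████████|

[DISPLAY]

█████████     
█ □@    █     
█  █□   █     
█ █  █  █     
█ █◎    █     
█  ◎    █     
█████████     
Moves: 0  0/2 
              
              
              


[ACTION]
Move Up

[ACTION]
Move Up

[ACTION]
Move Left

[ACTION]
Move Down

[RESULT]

█████████     
█□      █     
█ @█□   █     
█ █  █  █     
█ █◎    █     
█  ◎    █     
█████████     
Moves: 2  0/2 
              
              
              


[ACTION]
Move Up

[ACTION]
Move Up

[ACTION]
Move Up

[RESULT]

█████████     
█□@     █     
█  █□   █     
█ █  █  █     
█ █◎    █     
█  ◎    █     
█████████     
Moves: 3  0/2 
              
              
              


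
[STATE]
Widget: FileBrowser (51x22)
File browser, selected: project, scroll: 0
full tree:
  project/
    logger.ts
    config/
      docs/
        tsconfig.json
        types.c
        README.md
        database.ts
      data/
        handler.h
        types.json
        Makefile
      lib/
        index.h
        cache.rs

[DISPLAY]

> [-] project/                                     
    logger.ts                                      
    [+] config/                                    
                                                   
                                                   
                                                   
                                                   
                                                   
                                                   
                                                   
                                                   
                                                   
                                                   
                                                   
                                                   
                                                   
                                                   
                                                   
                                                   
                                                   
                                                   
                                                   


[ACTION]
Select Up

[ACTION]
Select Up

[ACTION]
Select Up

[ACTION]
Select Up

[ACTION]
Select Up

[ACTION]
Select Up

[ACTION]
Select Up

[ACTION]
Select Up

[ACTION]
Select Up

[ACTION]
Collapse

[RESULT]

> [+] project/                                     
                                                   
                                                   
                                                   
                                                   
                                                   
                                                   
                                                   
                                                   
                                                   
                                                   
                                                   
                                                   
                                                   
                                                   
                                                   
                                                   
                                                   
                                                   
                                                   
                                                   
                                                   


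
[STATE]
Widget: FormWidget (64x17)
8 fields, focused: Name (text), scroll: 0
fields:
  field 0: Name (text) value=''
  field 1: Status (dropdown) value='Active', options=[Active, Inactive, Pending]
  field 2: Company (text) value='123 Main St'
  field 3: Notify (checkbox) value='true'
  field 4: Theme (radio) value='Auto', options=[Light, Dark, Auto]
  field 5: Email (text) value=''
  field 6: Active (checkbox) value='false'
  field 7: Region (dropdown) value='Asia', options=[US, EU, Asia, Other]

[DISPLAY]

> Name:       [                                                ]
  Status:     [Active                                         ▼]
  Company:    [123 Main St                                     ]
  Notify:     [x]                                               
  Theme:      ( ) Light  ( ) Dark  (●) Auto                     
  Email:      [                                                ]
  Active:     [ ]                                               
  Region:     [Asia                                           ▼]
                                                                
                                                                
                                                                
                                                                
                                                                
                                                                
                                                                
                                                                
                                                                


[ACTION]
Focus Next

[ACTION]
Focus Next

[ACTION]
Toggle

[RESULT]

  Name:       [                                                ]
  Status:     [Active                                         ▼]
> Company:    [123 Main St                                     ]
  Notify:     [x]                                               
  Theme:      ( ) Light  ( ) Dark  (●) Auto                     
  Email:      [                                                ]
  Active:     [ ]                                               
  Region:     [Asia                                           ▼]
                                                                
                                                                
                                                                
                                                                
                                                                
                                                                
                                                                
                                                                
                                                                


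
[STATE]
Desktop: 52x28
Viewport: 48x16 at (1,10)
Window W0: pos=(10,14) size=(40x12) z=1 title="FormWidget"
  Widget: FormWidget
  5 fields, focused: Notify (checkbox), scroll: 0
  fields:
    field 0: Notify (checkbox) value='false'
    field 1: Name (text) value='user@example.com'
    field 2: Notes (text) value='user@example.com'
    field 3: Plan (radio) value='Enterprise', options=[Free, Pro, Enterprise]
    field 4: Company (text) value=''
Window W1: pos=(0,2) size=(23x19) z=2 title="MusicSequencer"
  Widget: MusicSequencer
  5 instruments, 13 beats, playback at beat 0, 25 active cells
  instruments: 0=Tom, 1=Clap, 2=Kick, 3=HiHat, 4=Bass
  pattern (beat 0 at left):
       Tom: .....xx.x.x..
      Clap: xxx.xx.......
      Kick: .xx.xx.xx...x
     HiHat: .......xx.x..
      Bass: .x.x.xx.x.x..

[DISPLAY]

  Bass·█·█·██·█·█··  ┃                          
                     ┃                          
                     ┃                          
                     ┃                          
                     ┃━━━━━━━━━━━━━━━━━━━━━━━━━━
                     ┃                          
                     ┃──────────────────────────
                     ┃  [ ]                     
                     ┃  [user@example.com      ]
                     ┃  [user@example.com      ]
━━━━━━━━━━━━━━━━━━━━━┛  ( ) Free  ( ) Pro  (●) E
         ┃  Company:    [                      ]
         ┃                                      
         ┃                                      
         ┃                                      
         ┗━━━━━━━━━━━━━━━━━━━━━━━━━━━━━━━━━━━━━━


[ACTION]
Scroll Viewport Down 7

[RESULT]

                     ┃                          
                     ┃                          
                     ┃━━━━━━━━━━━━━━━━━━━━━━━━━━
                     ┃                          
                     ┃──────────────────────────
                     ┃  [ ]                     
                     ┃  [user@example.com      ]
                     ┃  [user@example.com      ]
━━━━━━━━━━━━━━━━━━━━━┛  ( ) Free  ( ) Pro  (●) E
         ┃  Company:    [                      ]
         ┃                                      
         ┃                                      
         ┃                                      
         ┗━━━━━━━━━━━━━━━━━━━━━━━━━━━━━━━━━━━━━━
                                                
                                                


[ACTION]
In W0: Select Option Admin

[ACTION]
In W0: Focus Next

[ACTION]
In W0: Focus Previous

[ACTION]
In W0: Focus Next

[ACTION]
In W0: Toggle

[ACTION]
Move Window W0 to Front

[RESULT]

                     ┃                          
                     ┃                          
         ┏━━━━━━━━━━━━━━━━━━━━━━━━━━━━━━━━━━━━━━
         ┃ FormWidget                           
         ┠──────────────────────────────────────
         ┃  Notify:     [ ]                     
         ┃> Name:       [user@example.com      ]
         ┃  Notes:      [user@example.com      ]
━━━━━━━━━┃  Plan:       ( ) Free  ( ) Pro  (●) E
         ┃  Company:    [                      ]
         ┃                                      
         ┃                                      
         ┃                                      
         ┗━━━━━━━━━━━━━━━━━━━━━━━━━━━━━━━━━━━━━━
                                                
                                                


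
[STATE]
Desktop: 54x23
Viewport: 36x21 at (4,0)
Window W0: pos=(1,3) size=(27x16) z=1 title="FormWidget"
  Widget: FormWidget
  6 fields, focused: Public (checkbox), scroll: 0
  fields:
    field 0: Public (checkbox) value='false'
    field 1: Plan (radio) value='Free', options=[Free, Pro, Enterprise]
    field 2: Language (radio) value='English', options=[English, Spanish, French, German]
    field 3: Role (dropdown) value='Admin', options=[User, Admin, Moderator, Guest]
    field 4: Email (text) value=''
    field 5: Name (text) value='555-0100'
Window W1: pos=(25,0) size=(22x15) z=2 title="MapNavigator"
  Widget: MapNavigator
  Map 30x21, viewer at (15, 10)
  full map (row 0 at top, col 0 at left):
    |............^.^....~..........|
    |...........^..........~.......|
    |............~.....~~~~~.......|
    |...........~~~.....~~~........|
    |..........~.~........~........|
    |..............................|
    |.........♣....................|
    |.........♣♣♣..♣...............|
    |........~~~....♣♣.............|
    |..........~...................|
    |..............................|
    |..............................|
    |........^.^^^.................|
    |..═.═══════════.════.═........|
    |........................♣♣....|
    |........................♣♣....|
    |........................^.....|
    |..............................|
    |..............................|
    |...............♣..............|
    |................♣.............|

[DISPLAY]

                     ┏━━━━━━━━━━━━━━
                     ┃ MapNavigator 
                     ┠──────────────
━━━━━━━━━━━━━━━━━━━━━┃..............
ormWidget            ┃....♣.........
─────────────────────┃....♣♣♣..♣....
Public:     [ ]      ┃...~~~....♣♣..
Plan:       (●) Free ┃.....~........
Language:   (●) Engli┃..........@...
Role:       [Admin   ┃..............
Email:      [        ┃...^.^^^......
Name:       [555-0100┃══════════.═══
                     ┃..............
                     ┃..............
                     ┗━━━━━━━━━━━━━━
                       ┃            
                       ┃            
                       ┃            
━━━━━━━━━━━━━━━━━━━━━━━┛            
                                    
                                    


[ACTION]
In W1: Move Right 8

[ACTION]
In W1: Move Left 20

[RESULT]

                     ┏━━━━━━━━━━━━━━
                     ┃ MapNavigator 
                     ┠──────────────
━━━━━━━━━━━━━━━━━━━━━┃       .......
ormWidget            ┃       .......
─────────────────────┃       .......
Public:     [ ]      ┃       .......
Plan:       (●) Free ┃       .......
Language:   (●) Engli┃       ...@...
Role:       [Admin   ┃       .......
Email:      [        ┃       .......
Name:       [555-0100┃       ..═.═══
                     ┃       .......
                     ┃       .......
                     ┗━━━━━━━━━━━━━━
                       ┃            
                       ┃            
                       ┃            
━━━━━━━━━━━━━━━━━━━━━━━┛            
                                    
                                    


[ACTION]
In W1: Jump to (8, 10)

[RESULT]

                     ┏━━━━━━━━━━━━━━
                     ┃ MapNavigator 
                     ┠──────────────
━━━━━━━━━━━━━━━━━━━━━┃  ............
ormWidget            ┃  .........♣..
─────────────────────┃  .........♣♣♣
Public:     [ ]      ┃  ........~~~.
Plan:       (●) Free ┃  ..........~.
Language:   (●) Engli┃  ........@...
Role:       [Admin   ┃  ............
Email:      [        ┃  ........^.^^
Name:       [555-0100┃  ..═.════════
                     ┃  ............
                     ┃  ............
                     ┗━━━━━━━━━━━━━━
                       ┃            
                       ┃            
                       ┃            
━━━━━━━━━━━━━━━━━━━━━━━┛            
                                    
                                    


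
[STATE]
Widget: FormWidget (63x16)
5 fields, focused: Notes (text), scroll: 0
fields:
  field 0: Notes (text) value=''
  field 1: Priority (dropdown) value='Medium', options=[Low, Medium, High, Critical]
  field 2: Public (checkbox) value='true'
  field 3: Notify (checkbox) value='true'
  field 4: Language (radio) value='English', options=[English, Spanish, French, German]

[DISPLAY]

> Notes:      [                                               ]
  Priority:   [Medium                                        ▼]
  Public:     [x]                                              
  Notify:     [x]                                              
  Language:   (●) English  ( ) Spanish  ( ) French  ( ) German 
                                                               
                                                               
                                                               
                                                               
                                                               
                                                               
                                                               
                                                               
                                                               
                                                               
                                                               


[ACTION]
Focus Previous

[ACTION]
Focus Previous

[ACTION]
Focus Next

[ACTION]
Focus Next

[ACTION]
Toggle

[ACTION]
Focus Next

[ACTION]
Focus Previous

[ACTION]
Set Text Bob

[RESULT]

> Notes:      [Bob                                            ]
  Priority:   [Medium                                        ▼]
  Public:     [x]                                              
  Notify:     [x]                                              
  Language:   (●) English  ( ) Spanish  ( ) French  ( ) German 
                                                               
                                                               
                                                               
                                                               
                                                               
                                                               
                                                               
                                                               
                                                               
                                                               
                                                               


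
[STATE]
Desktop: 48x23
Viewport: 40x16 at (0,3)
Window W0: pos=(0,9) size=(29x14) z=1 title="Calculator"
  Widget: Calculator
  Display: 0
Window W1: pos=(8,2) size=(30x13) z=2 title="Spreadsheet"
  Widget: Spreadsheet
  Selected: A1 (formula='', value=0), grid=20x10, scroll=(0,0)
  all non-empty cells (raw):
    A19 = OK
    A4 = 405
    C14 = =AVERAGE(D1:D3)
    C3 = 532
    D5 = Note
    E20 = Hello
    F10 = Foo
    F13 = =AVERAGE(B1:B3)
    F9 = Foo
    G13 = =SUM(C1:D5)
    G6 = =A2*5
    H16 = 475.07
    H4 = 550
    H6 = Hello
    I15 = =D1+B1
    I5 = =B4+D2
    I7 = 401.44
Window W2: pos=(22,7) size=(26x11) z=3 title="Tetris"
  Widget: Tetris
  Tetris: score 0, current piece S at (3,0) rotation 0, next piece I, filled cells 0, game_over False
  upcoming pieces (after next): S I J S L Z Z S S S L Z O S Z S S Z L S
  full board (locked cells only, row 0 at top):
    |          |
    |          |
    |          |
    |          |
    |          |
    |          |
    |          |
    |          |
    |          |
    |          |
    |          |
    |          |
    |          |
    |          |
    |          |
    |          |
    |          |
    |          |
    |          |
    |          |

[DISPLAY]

        ┃ Spreadsheet                ┃  
        ┠────────────────────────────┨  
        ┃A1:                         ┃  
        ┃       A       B       C    ┃  
        ┃-------------┏━━━━━━━━━━━━━━━━━
        ┃  1      [0] ┃ Tetris          
┏━━━━━━━┃  2        0 ┠─────────────────
┃ Calcul┃  3        0 ┃          │Next: 
┠───────┃  4      405 ┃          │████  
┃       ┃  5        0 ┃          │      
┃┌───┬──┃  6        0 ┃          │      
┃│ 7 │ 8┗━━━━━━━━━━━━━┃          │      
┃├───┼───┼───┼───┤    ┃          │      
┃│ 4 │ 5 │ 6 │ × │    ┃          │Score:
┃├───┼───┼───┼───┤    ┗━━━━━━━━━━━━━━━━━
┃│ 1 │ 2 │ 3 │ - │          ┃           


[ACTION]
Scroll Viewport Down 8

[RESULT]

        ┃-------------┏━━━━━━━━━━━━━━━━━
        ┃  1      [0] ┃ Tetris          
┏━━━━━━━┃  2        0 ┠─────────────────
┃ Calcul┃  3        0 ┃          │Next: 
┠───────┃  4      405 ┃          │████  
┃       ┃  5        0 ┃          │      
┃┌───┬──┃  6        0 ┃          │      
┃│ 7 │ 8┗━━━━━━━━━━━━━┃          │      
┃├───┼───┼───┼───┤    ┃          │      
┃│ 4 │ 5 │ 6 │ × │    ┃          │Score:
┃├───┼───┼───┼───┤    ┗━━━━━━━━━━━━━━━━━
┃│ 1 │ 2 │ 3 │ - │          ┃           
┃├───┼───┼───┼───┤          ┃           
┃│ 0 │ . │ = │ + │          ┃           
┃└───┴───┴───┴───┘          ┃           
┗━━━━━━━━━━━━━━━━━━━━━━━━━━━┛           


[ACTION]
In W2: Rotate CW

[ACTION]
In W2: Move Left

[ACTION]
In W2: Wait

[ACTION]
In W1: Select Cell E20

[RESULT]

        ┃-------------┏━━━━━━━━━━━━━━━━━
        ┃  1        0 ┃ Tetris          
┏━━━━━━━┃  2        0 ┠─────────────────
┃ Calcul┃  3        0 ┃          │Next: 
┠───────┃  4      405 ┃          │████  
┃       ┃  5        0 ┃          │      
┃┌───┬──┃  6        0 ┃          │      
┃│ 7 │ 8┗━━━━━━━━━━━━━┃          │      
┃├───┼───┼───┼───┤    ┃          │      
┃│ 4 │ 5 │ 6 │ × │    ┃          │Score:
┃├───┼───┼───┼───┤    ┗━━━━━━━━━━━━━━━━━
┃│ 1 │ 2 │ 3 │ - │          ┃           
┃├───┼───┼───┼───┤          ┃           
┃│ 0 │ . │ = │ + │          ┃           
┃└───┴───┴───┴───┘          ┃           
┗━━━━━━━━━━━━━━━━━━━━━━━━━━━┛           


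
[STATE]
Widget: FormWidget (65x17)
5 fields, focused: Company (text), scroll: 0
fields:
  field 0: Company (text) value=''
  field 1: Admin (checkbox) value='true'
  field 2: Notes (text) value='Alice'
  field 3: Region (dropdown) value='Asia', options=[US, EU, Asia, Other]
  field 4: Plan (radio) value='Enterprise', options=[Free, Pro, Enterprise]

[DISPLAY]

> Company:    [                                                 ]
  Admin:      [x]                                                
  Notes:      [Alice                                            ]
  Region:     [Asia                                            ▼]
  Plan:       ( ) Free  ( ) Pro  (●) Enterprise                  
                                                                 
                                                                 
                                                                 
                                                                 
                                                                 
                                                                 
                                                                 
                                                                 
                                                                 
                                                                 
                                                                 
                                                                 


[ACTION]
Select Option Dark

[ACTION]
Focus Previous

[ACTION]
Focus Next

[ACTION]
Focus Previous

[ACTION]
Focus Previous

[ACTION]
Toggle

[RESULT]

  Company:    [                                                 ]
  Admin:      [x]                                                
  Notes:      [Alice                                            ]
> Region:     [Asia                                            ▼]
  Plan:       ( ) Free  ( ) Pro  (●) Enterprise                  
                                                                 
                                                                 
                                                                 
                                                                 
                                                                 
                                                                 
                                                                 
                                                                 
                                                                 
                                                                 
                                                                 
                                                                 


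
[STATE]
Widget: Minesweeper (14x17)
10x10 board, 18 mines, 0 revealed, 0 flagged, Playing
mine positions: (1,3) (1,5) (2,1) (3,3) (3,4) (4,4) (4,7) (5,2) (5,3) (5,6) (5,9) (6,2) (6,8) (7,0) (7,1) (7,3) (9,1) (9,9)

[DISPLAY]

■■■■■■■■■■    
■■■■■■■■■■    
■■■■■■■■■■    
■■■■■■■■■■    
■■■■■■■■■■    
■■■■■■■■■■    
■■■■■■■■■■    
■■■■■■■■■■    
■■■■■■■■■■    
■■■■■■■■■■    
              
              
              
              
              
              
              


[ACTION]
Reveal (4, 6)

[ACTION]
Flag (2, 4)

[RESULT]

■■■■■■■■■■    
■■■■■■■■■■    
■■■■⚑■■■■■    
■■■■■■■■■■    
■■■■■■2■■■    
■■■■■■■■■■    
■■■■■■■■■■    
■■■■■■■■■■    
■■■■■■■■■■    
■■■■■■■■■■    
              
              
              
              
              
              
              


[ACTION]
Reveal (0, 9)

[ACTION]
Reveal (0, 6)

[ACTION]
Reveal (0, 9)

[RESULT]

■■■■■■1       
■■■■■■1       
■■■■⚑■1       
■■■■■■111     
■■■■■■2■21    
■■■■■■■■■■    
■■■■■■■■■■    
■■■■■■■■■■    
■■■■■■■■■■    
■■■■■■■■■■    
              
              
              
              
              
              
              


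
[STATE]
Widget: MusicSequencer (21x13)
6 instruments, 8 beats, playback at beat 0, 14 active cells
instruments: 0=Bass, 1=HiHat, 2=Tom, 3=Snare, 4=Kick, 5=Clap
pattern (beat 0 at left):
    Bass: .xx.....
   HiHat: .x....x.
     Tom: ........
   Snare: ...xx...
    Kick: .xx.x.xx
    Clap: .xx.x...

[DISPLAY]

      ▼1234567       
  Bass·██·····       
 HiHat·█····█·       
   Tom········       
 Snare···██···       
  Kick·██·█·██       
  Clap·██·█···       
                     
                     
                     
                     
                     
                     


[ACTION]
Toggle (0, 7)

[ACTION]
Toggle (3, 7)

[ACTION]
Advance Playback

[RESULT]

      0▼234567       
  Bass·██····█       
 HiHat·█····█·       
   Tom········       
 Snare···██··█       
  Kick·██·█·██       
  Clap·██·█···       
                     
                     
                     
                     
                     
                     


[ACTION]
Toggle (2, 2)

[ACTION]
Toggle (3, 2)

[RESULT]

      0▼234567       
  Bass·██····█       
 HiHat·█····█·       
   Tom··█·····       
 Snare··███··█       
  Kick·██·█·██       
  Clap·██·█···       
                     
                     
                     
                     
                     
                     


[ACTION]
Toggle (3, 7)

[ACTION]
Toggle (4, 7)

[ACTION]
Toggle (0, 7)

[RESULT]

      0▼234567       
  Bass·██·····       
 HiHat·█····█·       
   Tom··█·····       
 Snare··███···       
  Kick·██·█·█·       
  Clap·██·█···       
                     
                     
                     
                     
                     
                     


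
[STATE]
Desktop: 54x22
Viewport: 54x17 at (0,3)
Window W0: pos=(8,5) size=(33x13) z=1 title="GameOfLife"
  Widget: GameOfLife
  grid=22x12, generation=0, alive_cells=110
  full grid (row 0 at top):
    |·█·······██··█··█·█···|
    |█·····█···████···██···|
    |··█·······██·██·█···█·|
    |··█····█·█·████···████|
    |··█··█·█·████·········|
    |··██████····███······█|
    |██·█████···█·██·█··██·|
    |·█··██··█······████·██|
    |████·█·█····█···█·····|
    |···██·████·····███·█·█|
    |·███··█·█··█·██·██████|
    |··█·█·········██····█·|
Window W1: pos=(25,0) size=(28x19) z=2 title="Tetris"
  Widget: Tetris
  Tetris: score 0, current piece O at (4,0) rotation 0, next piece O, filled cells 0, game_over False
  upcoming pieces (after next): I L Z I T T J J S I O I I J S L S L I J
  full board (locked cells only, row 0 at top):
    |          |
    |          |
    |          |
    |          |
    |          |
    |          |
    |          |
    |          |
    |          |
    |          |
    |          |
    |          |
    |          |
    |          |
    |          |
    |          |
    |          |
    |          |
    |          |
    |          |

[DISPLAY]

                         ┃          │Next:          ┃ 
                         ┃          │▓▓             ┃ 
        ┏━━━━━━━━━━━━━━━━┃          │▓▓             ┃ 
        ┃ GameOfLife     ┃          │               ┃ 
        ┠────────────────┃          │               ┃ 
        ┃Gen: 0          ┃          │               ┃ 
        ┃··█·······██·██·┃          │Score:         ┃ 
        ┃··█····█·█·████·┃          │0              ┃ 
        ┃··█··█·█·████···┃          │               ┃ 
        ┃··██████····███·┃          │               ┃ 
        ┃██·█████···█·██·┃          │               ┃ 
        ┃·█··██··█······█┃          │               ┃ 
        ┃████·█·█····█···┃          │               ┃ 
        ┃···██·████·····█┃          │               ┃ 
        ┗━━━━━━━━━━━━━━━━┃          │               ┃ 
                         ┗━━━━━━━━━━━━━━━━━━━━━━━━━━┛ 
                                                      


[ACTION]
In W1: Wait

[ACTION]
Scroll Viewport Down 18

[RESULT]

        ┏━━━━━━━━━━━━━━━━┃          │▓▓             ┃ 
        ┃ GameOfLife     ┃          │               ┃ 
        ┠────────────────┃          │               ┃ 
        ┃Gen: 0          ┃          │               ┃ 
        ┃··█·······██·██·┃          │Score:         ┃ 
        ┃··█····█·█·████·┃          │0              ┃ 
        ┃··█··█·█·████···┃          │               ┃ 
        ┃··██████····███·┃          │               ┃ 
        ┃██·█████···█·██·┃          │               ┃ 
        ┃·█··██··█······█┃          │               ┃ 
        ┃████·█·█····█···┃          │               ┃ 
        ┃···██·████·····█┃          │               ┃ 
        ┗━━━━━━━━━━━━━━━━┃          │               ┃ 
                         ┗━━━━━━━━━━━━━━━━━━━━━━━━━━┛ 
                                                      
                                                      
                                                      


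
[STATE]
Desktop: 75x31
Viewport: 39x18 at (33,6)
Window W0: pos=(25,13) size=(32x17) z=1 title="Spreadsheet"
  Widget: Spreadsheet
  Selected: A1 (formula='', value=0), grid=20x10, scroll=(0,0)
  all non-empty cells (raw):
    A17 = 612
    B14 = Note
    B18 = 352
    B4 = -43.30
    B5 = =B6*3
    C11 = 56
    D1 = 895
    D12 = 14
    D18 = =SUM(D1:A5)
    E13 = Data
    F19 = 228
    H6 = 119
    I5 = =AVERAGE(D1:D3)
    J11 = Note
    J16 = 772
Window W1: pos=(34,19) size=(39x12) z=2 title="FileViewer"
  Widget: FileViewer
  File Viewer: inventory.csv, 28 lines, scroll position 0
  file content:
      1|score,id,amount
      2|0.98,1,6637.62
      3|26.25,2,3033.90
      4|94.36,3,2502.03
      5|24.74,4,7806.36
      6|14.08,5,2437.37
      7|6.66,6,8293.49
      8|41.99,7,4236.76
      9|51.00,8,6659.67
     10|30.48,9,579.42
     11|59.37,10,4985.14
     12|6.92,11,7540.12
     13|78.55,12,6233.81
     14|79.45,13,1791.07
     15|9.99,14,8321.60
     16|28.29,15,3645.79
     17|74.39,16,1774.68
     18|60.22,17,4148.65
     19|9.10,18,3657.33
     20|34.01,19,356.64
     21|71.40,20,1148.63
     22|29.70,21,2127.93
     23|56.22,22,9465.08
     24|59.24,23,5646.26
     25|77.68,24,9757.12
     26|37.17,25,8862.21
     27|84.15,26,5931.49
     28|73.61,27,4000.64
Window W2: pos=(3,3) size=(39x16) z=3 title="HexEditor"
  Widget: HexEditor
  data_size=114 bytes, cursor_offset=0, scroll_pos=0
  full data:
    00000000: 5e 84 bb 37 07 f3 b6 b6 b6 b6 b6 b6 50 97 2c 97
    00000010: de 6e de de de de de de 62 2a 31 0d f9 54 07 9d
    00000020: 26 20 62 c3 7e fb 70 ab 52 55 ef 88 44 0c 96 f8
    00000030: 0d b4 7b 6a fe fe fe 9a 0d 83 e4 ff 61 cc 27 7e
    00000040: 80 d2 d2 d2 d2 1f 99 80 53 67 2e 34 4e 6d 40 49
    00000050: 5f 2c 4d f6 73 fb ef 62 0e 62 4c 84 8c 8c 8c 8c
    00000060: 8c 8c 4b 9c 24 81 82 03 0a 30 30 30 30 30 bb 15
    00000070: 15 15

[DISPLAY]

6 b6  b6┃                              
e de  62┃                              
0 ab  52┃                              
e 9a  0d┃                              
9 80  53┃                              
f 62  0e┃                              
2 03  0a┃                              
        ┃━━━━━━━━━━━━━━┓               
        ┃              ┃               
        ┃──────────────┨               
        ┃              ┃               
        ┃       C      ┃               
━━━━━━━━┛--------------┃               
 ┏━━━━━━━━━━━━━━━━━━━━━━━━━━━━━━━━━━━━━
 ┃ FileViewer                          
 ┠─────────────────────────────────────
 ┃score,id,amount                     ▲
 ┃0.98,1,6637.62                      █


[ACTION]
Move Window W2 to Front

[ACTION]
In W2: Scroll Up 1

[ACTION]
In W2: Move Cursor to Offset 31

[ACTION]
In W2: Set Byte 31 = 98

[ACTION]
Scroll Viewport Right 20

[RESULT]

6  b6┃                                 
e  62┃                                 
b  52┃                                 
a  0d┃                                 
0  53┃                                 
2  0e┃                                 
3  0a┃                                 
     ┃━━━━━━━━━━━━━━┓                  
     ┃              ┃                  
     ┃──────────────┨                  
     ┃              ┃                  
     ┃       C      ┃                  
━━━━━┛--------------┃                  
━━━━━━━━━━━━━━━━━━━━━━━━━━━━━━━━━━━━┓  
FileViewer                          ┃  
────────────────────────────────────┨  
core,id,amount                     ▲┃  
.98,1,6637.62                      █┃  
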